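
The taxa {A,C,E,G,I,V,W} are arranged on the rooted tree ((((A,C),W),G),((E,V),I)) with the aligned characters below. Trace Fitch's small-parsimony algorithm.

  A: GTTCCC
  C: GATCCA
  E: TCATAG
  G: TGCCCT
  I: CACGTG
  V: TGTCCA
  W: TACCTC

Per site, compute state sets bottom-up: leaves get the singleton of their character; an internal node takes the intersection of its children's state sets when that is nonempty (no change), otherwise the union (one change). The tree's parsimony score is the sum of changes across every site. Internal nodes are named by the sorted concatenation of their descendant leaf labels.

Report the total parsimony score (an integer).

[col 0] AC: children A:{G}, C:{G} ∩→ {G}; cost 0
[col 0] ACW: children AC:{G}, W:{T} ∪→ {G,T}; cost 1
[col 0] ACGW: children ACW:{G,T}, G:{T} ∩→ {T}; cost 0
[col 0] EV: children E:{T}, V:{T} ∩→ {T}; cost 0
[col 0] EIV: children EV:{T}, I:{C} ∪→ {C,T}; cost 1
[col 0] ACEGIVW: children ACGW:{T}, EIV:{C,T} ∩→ {T}; cost 0
[col 1] AC: children A:{T}, C:{A} ∪→ {A,T}; cost 1
[col 1] ACW: children AC:{A,T}, W:{A} ∩→ {A}; cost 0
[col 1] ACGW: children ACW:{A}, G:{G} ∪→ {A,G}; cost 1
[col 1] EV: children E:{C}, V:{G} ∪→ {C,G}; cost 1
[col 1] EIV: children EV:{C,G}, I:{A} ∪→ {A,C,G}; cost 1
[col 1] ACEGIVW: children ACGW:{A,G}, EIV:{A,C,G} ∩→ {A,G}; cost 0
[col 2] AC: children A:{T}, C:{T} ∩→ {T}; cost 0
[col 2] ACW: children AC:{T}, W:{C} ∪→ {C,T}; cost 1
[col 2] ACGW: children ACW:{C,T}, G:{C} ∩→ {C}; cost 0
[col 2] EV: children E:{A}, V:{T} ∪→ {A,T}; cost 1
[col 2] EIV: children EV:{A,T}, I:{C} ∪→ {A,C,T}; cost 1
[col 2] ACEGIVW: children ACGW:{C}, EIV:{A,C,T} ∩→ {C}; cost 0
[col 3] AC: children A:{C}, C:{C} ∩→ {C}; cost 0
[col 3] ACW: children AC:{C}, W:{C} ∩→ {C}; cost 0
[col 3] ACGW: children ACW:{C}, G:{C} ∩→ {C}; cost 0
[col 3] EV: children E:{T}, V:{C} ∪→ {C,T}; cost 1
[col 3] EIV: children EV:{C,T}, I:{G} ∪→ {C,G,T}; cost 1
[col 3] ACEGIVW: children ACGW:{C}, EIV:{C,G,T} ∩→ {C}; cost 0
[col 4] AC: children A:{C}, C:{C} ∩→ {C}; cost 0
[col 4] ACW: children AC:{C}, W:{T} ∪→ {C,T}; cost 1
[col 4] ACGW: children ACW:{C,T}, G:{C} ∩→ {C}; cost 0
[col 4] EV: children E:{A}, V:{C} ∪→ {A,C}; cost 1
[col 4] EIV: children EV:{A,C}, I:{T} ∪→ {A,C,T}; cost 1
[col 4] ACEGIVW: children ACGW:{C}, EIV:{A,C,T} ∩→ {C}; cost 0
[col 5] AC: children A:{C}, C:{A} ∪→ {A,C}; cost 1
[col 5] ACW: children AC:{A,C}, W:{C} ∩→ {C}; cost 0
[col 5] ACGW: children ACW:{C}, G:{T} ∪→ {C,T}; cost 1
[col 5] EV: children E:{G}, V:{A} ∪→ {A,G}; cost 1
[col 5] EIV: children EV:{A,G}, I:{G} ∩→ {G}; cost 0
[col 5] ACEGIVW: children ACGW:{C,T}, EIV:{G} ∪→ {C,G,T}; cost 1
per-site changes: [2, 4, 3, 2, 3, 4]; total = 18

18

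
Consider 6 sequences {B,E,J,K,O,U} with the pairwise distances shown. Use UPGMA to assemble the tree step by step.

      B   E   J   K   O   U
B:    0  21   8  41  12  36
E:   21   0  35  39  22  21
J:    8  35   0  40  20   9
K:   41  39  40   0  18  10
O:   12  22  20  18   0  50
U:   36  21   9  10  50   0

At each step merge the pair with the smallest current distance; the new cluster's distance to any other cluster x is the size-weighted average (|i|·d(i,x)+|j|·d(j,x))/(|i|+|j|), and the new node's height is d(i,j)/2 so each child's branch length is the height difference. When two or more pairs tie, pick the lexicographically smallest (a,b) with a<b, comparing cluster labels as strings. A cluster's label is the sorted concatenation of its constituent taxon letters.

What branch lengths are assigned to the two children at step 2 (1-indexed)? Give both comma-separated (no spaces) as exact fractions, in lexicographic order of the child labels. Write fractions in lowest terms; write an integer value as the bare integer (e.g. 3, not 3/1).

step 1: merge (B,J) at d=8; branch lengths B→4, J→4; new cluster BJ
  updated: d(BJ,E)=28, d(BJ,K)=81/2, d(BJ,O)=16, d(BJ,U)=45/2
step 2: merge (K,U) at d=10; branch lengths K→5, U→5; new cluster KU
  updated: d(BJ,KU)=63/2, d(E,KU)=30, d(KU,O)=34
step 3: merge (BJ,O) at d=16; branch lengths BJ→4, O→8; new cluster BJO
  updated: d(BJO,E)=26, d(BJO,KU)=97/3
step 4: merge (BJO,E) at d=26; branch lengths BJO→5, E→13; new cluster BEJO
  updated: d(BEJO,KU)=127/4
step 5: merge (BEJO,KU) at d=127/4; branch lengths BEJO→23/8, KU→87/8; new cluster BEJKOU
final tree: ((((B:4,J:4):4,O:8):5,E:13):23/8,(K:5,U:5):87/8)
total length: 247/4

5,5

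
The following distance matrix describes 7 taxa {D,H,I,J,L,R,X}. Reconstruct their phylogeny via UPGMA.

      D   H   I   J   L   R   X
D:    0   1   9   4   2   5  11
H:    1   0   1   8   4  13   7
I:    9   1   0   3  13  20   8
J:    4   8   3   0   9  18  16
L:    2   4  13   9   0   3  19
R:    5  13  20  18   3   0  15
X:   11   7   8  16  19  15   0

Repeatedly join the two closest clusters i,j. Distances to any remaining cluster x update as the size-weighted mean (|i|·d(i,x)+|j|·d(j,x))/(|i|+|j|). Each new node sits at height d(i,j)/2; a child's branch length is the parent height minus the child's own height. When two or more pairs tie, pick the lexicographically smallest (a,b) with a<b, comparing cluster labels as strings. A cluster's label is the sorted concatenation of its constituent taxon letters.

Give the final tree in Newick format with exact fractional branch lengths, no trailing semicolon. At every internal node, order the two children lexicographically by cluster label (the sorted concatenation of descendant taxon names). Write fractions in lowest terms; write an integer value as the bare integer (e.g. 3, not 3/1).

(((((D:1/2,H:1/2):1,L:3/2):2,R:7/2):13/8,(I:3/2,J:3/2):29/8):29/24,X:19/3)

1. join D+H (d=1) ⇒ DH; edges |D|=1/2, |H|=1/2
  updated: d(DH,I)=5, d(DH,J)=6, d(DH,L)=3, d(DH,R)=9, d(DH,X)=9
2. join DH+L (d=3) ⇒ DHL; edges |DH|=1, |L|=3/2
  updated: d(DHL,I)=23/3, d(DHL,J)=7, d(DHL,R)=7, d(DHL,X)=37/3
3. join I+J (d=3) ⇒ IJ; edges |I|=3/2, |J|=3/2
  updated: d(DHL,IJ)=22/3, d(IJ,R)=19, d(IJ,X)=12
4. join DHL+R (d=7) ⇒ DHLR; edges |DHL|=2, |R|=7/2
  updated: d(DHLR,IJ)=41/4, d(DHLR,X)=13
5. join DHLR+IJ (d=41/4) ⇒ DHIJLR; edges |DHLR|=13/8, |IJ|=29/8
  updated: d(DHIJLR,X)=38/3
6. join DHIJLR+X (d=38/3) ⇒ DHIJLRX; edges |DHIJLR|=29/24, |X|=19/3
final tree: (((((D:1/2,H:1/2):1,L:3/2):2,R:7/2):13/8,(I:3/2,J:3/2):29/8):29/24,X:19/3)
total length: 595/24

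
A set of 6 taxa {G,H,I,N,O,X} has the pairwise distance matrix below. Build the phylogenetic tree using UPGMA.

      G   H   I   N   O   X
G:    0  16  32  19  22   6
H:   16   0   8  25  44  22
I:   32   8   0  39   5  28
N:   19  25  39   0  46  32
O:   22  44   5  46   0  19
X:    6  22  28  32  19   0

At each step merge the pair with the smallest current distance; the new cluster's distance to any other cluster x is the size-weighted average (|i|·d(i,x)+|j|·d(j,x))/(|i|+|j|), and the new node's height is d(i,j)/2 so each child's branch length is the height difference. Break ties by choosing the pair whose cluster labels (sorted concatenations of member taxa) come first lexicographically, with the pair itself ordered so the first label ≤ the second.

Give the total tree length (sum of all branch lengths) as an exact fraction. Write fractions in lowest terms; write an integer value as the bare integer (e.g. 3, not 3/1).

iteration 1: select I,O (d=5); attach at lengths (5/2, 5/2); label the merged cluster IO
  updated: d(G,IO)=27, d(H,IO)=26, d(IO,N)=85/2, d(IO,X)=47/2
iteration 2: select G,X (d=6); attach at lengths (3, 3); label the merged cluster GX
  updated: d(GX,H)=19, d(GX,IO)=101/4, d(GX,N)=51/2
iteration 3: select GX,H (d=19); attach at lengths (13/2, 19/2); label the merged cluster GHX
  updated: d(GHX,IO)=51/2, d(GHX,N)=76/3
iteration 4: select GHX,N (d=76/3); attach at lengths (19/6, 38/3); label the merged cluster GHNX
  updated: d(GHNX,IO)=119/4
iteration 5: select GHNX,IO (d=119/4); attach at lengths (53/24, 99/8); label the merged cluster GHINOX
final tree: ((((G:3,X:3):13/2,H:19/2):19/6,N:38/3):53/24,(I:5/2,O:5/2):99/8)
total length: 689/12

689/12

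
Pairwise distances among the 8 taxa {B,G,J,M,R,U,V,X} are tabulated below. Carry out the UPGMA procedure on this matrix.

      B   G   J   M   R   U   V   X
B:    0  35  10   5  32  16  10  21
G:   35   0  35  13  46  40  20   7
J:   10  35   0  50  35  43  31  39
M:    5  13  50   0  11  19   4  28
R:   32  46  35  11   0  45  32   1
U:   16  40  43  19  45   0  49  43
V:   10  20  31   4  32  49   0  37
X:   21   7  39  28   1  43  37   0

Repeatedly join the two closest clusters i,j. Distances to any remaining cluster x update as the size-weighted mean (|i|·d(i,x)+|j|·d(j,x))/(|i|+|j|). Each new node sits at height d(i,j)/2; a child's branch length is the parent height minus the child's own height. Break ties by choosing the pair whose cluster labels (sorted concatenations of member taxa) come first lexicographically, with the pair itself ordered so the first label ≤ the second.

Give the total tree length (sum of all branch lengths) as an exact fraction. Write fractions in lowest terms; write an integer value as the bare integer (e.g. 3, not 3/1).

4707/56

iteration 1: select R,X (d=1); attach at lengths (1/2, 1/2); label the merged cluster RX
  updated: d(B,RX)=53/2, d(G,RX)=53/2, d(J,RX)=37, d(M,RX)=39/2, d(RX,U)=44, d(RX,V)=69/2
iteration 2: select M,V (d=4); attach at lengths (2, 2); label the merged cluster MV
  updated: d(B,MV)=15/2, d(G,MV)=33/2, d(J,MV)=81/2, d(MV,RX)=27, d(MV,U)=34
iteration 3: select B,MV (d=15/2); attach at lengths (15/4, 7/4); label the merged cluster BMV
  updated: d(BMV,G)=68/3, d(BMV,J)=91/3, d(BMV,RX)=161/6, d(BMV,U)=28
iteration 4: select BMV,G (d=68/3); attach at lengths (91/12, 34/3); label the merged cluster BGMV
  updated: d(BGMV,J)=63/2, d(BGMV,RX)=107/4, d(BGMV,U)=31
iteration 5: select BGMV,RX (d=107/4); attach at lengths (49/24, 103/8); label the merged cluster BGMRVX
  updated: d(BGMRVX,J)=100/3, d(BGMRVX,U)=106/3
iteration 6: select BGMRVX,J (d=100/3); attach at lengths (79/24, 50/3); label the merged cluster BGJMRVX
  updated: d(BGJMRVX,U)=255/7
iteration 7: select BGJMRVX,U (d=255/7); attach at lengths (65/42, 255/14); label the merged cluster BGJMRUVX
final tree: (((((B:15/4,(M:2,V:2):7/4):91/12,G:34/3):49/24,(R:1/2,X:1/2):103/8):79/24,J:50/3):65/42,U:255/14)
total length: 4707/56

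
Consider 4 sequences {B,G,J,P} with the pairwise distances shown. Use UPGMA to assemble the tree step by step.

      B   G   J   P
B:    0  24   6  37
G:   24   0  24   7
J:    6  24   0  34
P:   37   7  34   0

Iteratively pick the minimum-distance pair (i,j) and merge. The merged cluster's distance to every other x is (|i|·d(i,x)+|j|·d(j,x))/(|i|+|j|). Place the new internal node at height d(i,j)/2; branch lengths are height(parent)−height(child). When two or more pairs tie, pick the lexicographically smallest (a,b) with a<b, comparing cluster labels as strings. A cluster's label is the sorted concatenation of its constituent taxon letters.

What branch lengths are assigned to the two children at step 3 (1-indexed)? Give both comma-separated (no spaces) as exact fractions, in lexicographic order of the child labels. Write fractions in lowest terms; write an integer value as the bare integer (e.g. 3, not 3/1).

1. join B+J (d=6) ⇒ BJ; edges |B|=3, |J|=3
  updated: d(BJ,G)=24, d(BJ,P)=71/2
2. join G+P (d=7) ⇒ GP; edges |G|=7/2, |P|=7/2
  updated: d(BJ,GP)=119/4
3. join BJ+GP (d=119/4) ⇒ BGJP; edges |BJ|=95/8, |GP|=91/8
final tree: ((B:3,J:3):95/8,(G:7/2,P:7/2):91/8)
total length: 145/4

95/8,91/8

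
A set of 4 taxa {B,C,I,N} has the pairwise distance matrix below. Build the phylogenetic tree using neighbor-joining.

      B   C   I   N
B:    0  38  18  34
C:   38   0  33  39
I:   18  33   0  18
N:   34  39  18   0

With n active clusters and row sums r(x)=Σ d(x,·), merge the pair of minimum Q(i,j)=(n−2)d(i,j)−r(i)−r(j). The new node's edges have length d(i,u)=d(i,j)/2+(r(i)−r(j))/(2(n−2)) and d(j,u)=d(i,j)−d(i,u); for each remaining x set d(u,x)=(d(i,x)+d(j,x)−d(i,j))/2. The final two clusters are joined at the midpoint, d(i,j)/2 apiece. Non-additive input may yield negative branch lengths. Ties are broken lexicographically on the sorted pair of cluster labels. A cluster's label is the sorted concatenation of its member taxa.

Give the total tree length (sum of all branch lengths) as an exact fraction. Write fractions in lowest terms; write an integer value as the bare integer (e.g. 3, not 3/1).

step 1: merge (B,C) at d=38, Q=-124; branch lengths B→14, C→24; new cluster BC
  updated: d(BC,I)=13/2, d(BC,N)=35/2
step 2: merge (BC,I) at d=13/2, Q=-42; branch lengths BC→3, I→7/2; new cluster BCI
  updated: d(BCI,N)=29/2
step 3: merge (BCI,N) at d=29/2; branch lengths BCI→29/4, N→29/4; new cluster BCIN
final tree: (((B:14,C:24):3,I:7/2):29/4,N:29/4)
total length: 59

59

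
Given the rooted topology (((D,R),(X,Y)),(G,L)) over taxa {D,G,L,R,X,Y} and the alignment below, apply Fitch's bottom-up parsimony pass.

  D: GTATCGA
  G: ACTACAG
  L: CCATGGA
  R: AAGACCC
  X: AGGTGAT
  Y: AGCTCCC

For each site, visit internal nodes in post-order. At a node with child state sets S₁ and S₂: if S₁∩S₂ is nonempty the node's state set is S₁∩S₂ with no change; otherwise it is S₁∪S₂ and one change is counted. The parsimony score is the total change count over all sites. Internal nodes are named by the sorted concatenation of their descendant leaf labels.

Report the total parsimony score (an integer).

21

DR@0: {G} ∪ {A} = {A,G} (union, +1)
XY@0: {A} ∩ {A} = {A} (intersection, +0)
DRXY@0: {A,G} ∩ {A} = {A} (intersection, +0)
GL@0: {A} ∪ {C} = {A,C} (union, +1)
DGLRXY@0: {A} ∩ {A,C} = {A} (intersection, +0)
DR@1: {T} ∪ {A} = {A,T} (union, +1)
XY@1: {G} ∩ {G} = {G} (intersection, +0)
DRXY@1: {A,T} ∪ {G} = {A,G,T} (union, +1)
GL@1: {C} ∩ {C} = {C} (intersection, +0)
DGLRXY@1: {A,G,T} ∪ {C} = {A,C,G,T} (union, +1)
DR@2: {A} ∪ {G} = {A,G} (union, +1)
XY@2: {G} ∪ {C} = {C,G} (union, +1)
DRXY@2: {A,G} ∩ {C,G} = {G} (intersection, +0)
GL@2: {T} ∪ {A} = {A,T} (union, +1)
DGLRXY@2: {G} ∪ {A,T} = {A,G,T} (union, +1)
DR@3: {T} ∪ {A} = {A,T} (union, +1)
XY@3: {T} ∩ {T} = {T} (intersection, +0)
DRXY@3: {A,T} ∩ {T} = {T} (intersection, +0)
GL@3: {A} ∪ {T} = {A,T} (union, +1)
DGLRXY@3: {T} ∩ {A,T} = {T} (intersection, +0)
DR@4: {C} ∩ {C} = {C} (intersection, +0)
XY@4: {G} ∪ {C} = {C,G} (union, +1)
DRXY@4: {C} ∩ {C,G} = {C} (intersection, +0)
GL@4: {C} ∪ {G} = {C,G} (union, +1)
DGLRXY@4: {C} ∩ {C,G} = {C} (intersection, +0)
DR@5: {G} ∪ {C} = {C,G} (union, +1)
XY@5: {A} ∪ {C} = {A,C} (union, +1)
DRXY@5: {C,G} ∩ {A,C} = {C} (intersection, +0)
GL@5: {A} ∪ {G} = {A,G} (union, +1)
DGLRXY@5: {C} ∪ {A,G} = {A,C,G} (union, +1)
DR@6: {A} ∪ {C} = {A,C} (union, +1)
XY@6: {T} ∪ {C} = {C,T} (union, +1)
DRXY@6: {A,C} ∩ {C,T} = {C} (intersection, +0)
GL@6: {G} ∪ {A} = {A,G} (union, +1)
DGLRXY@6: {C} ∪ {A,G} = {A,C,G} (union, +1)
per-site changes: [2, 3, 4, 2, 2, 4, 4]; total = 21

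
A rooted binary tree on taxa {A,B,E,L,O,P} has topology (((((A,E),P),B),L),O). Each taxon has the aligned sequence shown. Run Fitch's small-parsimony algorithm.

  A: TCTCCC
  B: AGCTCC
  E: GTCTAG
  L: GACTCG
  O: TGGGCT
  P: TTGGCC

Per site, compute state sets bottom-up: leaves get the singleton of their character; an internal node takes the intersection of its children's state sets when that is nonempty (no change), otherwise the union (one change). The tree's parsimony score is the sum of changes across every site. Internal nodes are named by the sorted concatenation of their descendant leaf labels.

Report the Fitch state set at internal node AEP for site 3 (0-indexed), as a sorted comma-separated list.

C,G,T

[col 0] AE: children A:{T}, E:{G} ∪→ {G,T}; cost 1
[col 0] AEP: children AE:{G,T}, P:{T} ∩→ {T}; cost 0
[col 0] ABEP: children AEP:{T}, B:{A} ∪→ {A,T}; cost 1
[col 0] ABELP: children ABEP:{A,T}, L:{G} ∪→ {A,G,T}; cost 1
[col 0] ABELOP: children ABELP:{A,G,T}, O:{T} ∩→ {T}; cost 0
[col 1] AE: children A:{C}, E:{T} ∪→ {C,T}; cost 1
[col 1] AEP: children AE:{C,T}, P:{T} ∩→ {T}; cost 0
[col 1] ABEP: children AEP:{T}, B:{G} ∪→ {G,T}; cost 1
[col 1] ABELP: children ABEP:{G,T}, L:{A} ∪→ {A,G,T}; cost 1
[col 1] ABELOP: children ABELP:{A,G,T}, O:{G} ∩→ {G}; cost 0
[col 2] AE: children A:{T}, E:{C} ∪→ {C,T}; cost 1
[col 2] AEP: children AE:{C,T}, P:{G} ∪→ {C,G,T}; cost 1
[col 2] ABEP: children AEP:{C,G,T}, B:{C} ∩→ {C}; cost 0
[col 2] ABELP: children ABEP:{C}, L:{C} ∩→ {C}; cost 0
[col 2] ABELOP: children ABELP:{C}, O:{G} ∪→ {C,G}; cost 1
[col 3] AE: children A:{C}, E:{T} ∪→ {C,T}; cost 1
[col 3] AEP: children AE:{C,T}, P:{G} ∪→ {C,G,T}; cost 1
[col 3] ABEP: children AEP:{C,G,T}, B:{T} ∩→ {T}; cost 0
[col 3] ABELP: children ABEP:{T}, L:{T} ∩→ {T}; cost 0
[col 3] ABELOP: children ABELP:{T}, O:{G} ∪→ {G,T}; cost 1
[col 4] AE: children A:{C}, E:{A} ∪→ {A,C}; cost 1
[col 4] AEP: children AE:{A,C}, P:{C} ∩→ {C}; cost 0
[col 4] ABEP: children AEP:{C}, B:{C} ∩→ {C}; cost 0
[col 4] ABELP: children ABEP:{C}, L:{C} ∩→ {C}; cost 0
[col 4] ABELOP: children ABELP:{C}, O:{C} ∩→ {C}; cost 0
[col 5] AE: children A:{C}, E:{G} ∪→ {C,G}; cost 1
[col 5] AEP: children AE:{C,G}, P:{C} ∩→ {C}; cost 0
[col 5] ABEP: children AEP:{C}, B:{C} ∩→ {C}; cost 0
[col 5] ABELP: children ABEP:{C}, L:{G} ∪→ {C,G}; cost 1
[col 5] ABELOP: children ABELP:{C,G}, O:{T} ∪→ {C,G,T}; cost 1
per-site changes: [3, 3, 3, 3, 1, 3]; total = 16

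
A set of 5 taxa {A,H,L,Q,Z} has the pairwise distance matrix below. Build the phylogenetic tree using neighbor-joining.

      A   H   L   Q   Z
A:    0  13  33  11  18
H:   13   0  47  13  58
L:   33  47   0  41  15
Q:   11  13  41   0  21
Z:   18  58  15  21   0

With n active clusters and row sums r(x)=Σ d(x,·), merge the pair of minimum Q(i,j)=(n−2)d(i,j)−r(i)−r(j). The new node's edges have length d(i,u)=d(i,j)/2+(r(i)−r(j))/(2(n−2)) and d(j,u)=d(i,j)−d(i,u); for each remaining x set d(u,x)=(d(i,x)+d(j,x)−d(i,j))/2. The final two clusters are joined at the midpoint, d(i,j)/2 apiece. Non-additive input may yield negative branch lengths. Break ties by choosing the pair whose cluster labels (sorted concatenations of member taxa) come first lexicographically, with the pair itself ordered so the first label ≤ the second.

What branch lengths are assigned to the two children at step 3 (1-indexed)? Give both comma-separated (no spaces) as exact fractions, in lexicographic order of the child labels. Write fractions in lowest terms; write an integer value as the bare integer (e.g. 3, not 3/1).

61/8,99/8

1. join L+Z (d=15, Q=-203) ⇒ LZ; edges |L|=23/2, |Z|=7/2
  updated: d(A,LZ)=18, d(H,LZ)=45, d(LZ,Q)=47/2
2. join A+LZ (d=18, Q=-185/2) ⇒ ALZ; edges |A|=-17/8, |LZ|=161/8
  updated: d(ALZ,H)=20, d(ALZ,Q)=33/4
3. join ALZ+H (d=20, Q=-165/4) ⇒ AHLZ; edges |ALZ|=61/8, |H|=99/8
  updated: d(AHLZ,Q)=5/8
4. join AHLZ+Q (d=5/8) ⇒ AHLQZ; edges |AHLZ|=5/16, |Q|=5/16
final tree: (((A:-17/8,(L:23/2,Z:7/2):161/8):61/8,H:99/8):5/16,Q:5/16)
total length: 429/8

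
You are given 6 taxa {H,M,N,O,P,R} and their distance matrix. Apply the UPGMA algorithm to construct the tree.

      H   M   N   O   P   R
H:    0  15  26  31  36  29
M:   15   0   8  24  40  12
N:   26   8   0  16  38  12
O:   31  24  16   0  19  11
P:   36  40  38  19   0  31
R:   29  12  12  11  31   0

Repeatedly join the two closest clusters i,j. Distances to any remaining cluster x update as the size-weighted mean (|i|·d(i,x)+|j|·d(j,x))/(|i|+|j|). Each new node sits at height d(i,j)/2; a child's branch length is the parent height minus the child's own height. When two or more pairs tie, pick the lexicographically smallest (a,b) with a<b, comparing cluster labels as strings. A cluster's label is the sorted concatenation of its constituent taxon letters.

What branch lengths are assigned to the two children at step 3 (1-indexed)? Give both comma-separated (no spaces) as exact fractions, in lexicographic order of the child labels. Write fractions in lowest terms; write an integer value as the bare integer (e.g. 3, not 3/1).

iteration 1: select M,N (d=8); attach at lengths (4, 4); label the merged cluster MN
  updated: d(H,MN)=41/2, d(MN,O)=20, d(MN,P)=39, d(MN,R)=12
iteration 2: select O,R (d=11); attach at lengths (11/2, 11/2); label the merged cluster OR
  updated: d(H,OR)=30, d(MN,OR)=16, d(OR,P)=25
iteration 3: select MN,OR (d=16); attach at lengths (4, 5/2); label the merged cluster MNOR
  updated: d(H,MNOR)=101/4, d(MNOR,P)=32
iteration 4: select H,MNOR (d=101/4); attach at lengths (101/8, 37/8); label the merged cluster HMNOR
  updated: d(HMNOR,P)=164/5
iteration 5: select HMNOR,P (d=164/5); attach at lengths (151/40, 82/5); label the merged cluster HMNOPR
final tree: ((H:101/8,((M:4,N:4):4,(O:11/2,R:11/2):5/2):37/8):151/40,P:82/5)
total length: 2517/40

4,5/2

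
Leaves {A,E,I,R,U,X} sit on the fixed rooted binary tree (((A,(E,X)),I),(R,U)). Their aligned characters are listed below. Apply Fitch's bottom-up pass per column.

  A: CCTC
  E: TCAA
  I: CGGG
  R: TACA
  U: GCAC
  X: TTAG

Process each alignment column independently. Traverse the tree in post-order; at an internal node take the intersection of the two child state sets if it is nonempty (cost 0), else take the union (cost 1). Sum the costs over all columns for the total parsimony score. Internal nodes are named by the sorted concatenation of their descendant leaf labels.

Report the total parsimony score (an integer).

site 0, node EX: E={T} ∩ X={T} → {T} (+0)
site 0, node AEX: A={C} ∪ EX={T} → {C,T} (+1)
site 0, node AEIX: AEX={C,T} ∩ I={C} → {C} (+0)
site 0, node RU: R={T} ∪ U={G} → {G,T} (+1)
site 0, node AEIRUX: AEIX={C} ∪ RU={G,T} → {C,G,T} (+1)
site 1, node EX: E={C} ∪ X={T} → {C,T} (+1)
site 1, node AEX: A={C} ∩ EX={C,T} → {C} (+0)
site 1, node AEIX: AEX={C} ∪ I={G} → {C,G} (+1)
site 1, node RU: R={A} ∪ U={C} → {A,C} (+1)
site 1, node AEIRUX: AEIX={C,G} ∩ RU={A,C} → {C} (+0)
site 2, node EX: E={A} ∩ X={A} → {A} (+0)
site 2, node AEX: A={T} ∪ EX={A} → {A,T} (+1)
site 2, node AEIX: AEX={A,T} ∪ I={G} → {A,G,T} (+1)
site 2, node RU: R={C} ∪ U={A} → {A,C} (+1)
site 2, node AEIRUX: AEIX={A,G,T} ∩ RU={A,C} → {A} (+0)
site 3, node EX: E={A} ∪ X={G} → {A,G} (+1)
site 3, node AEX: A={C} ∪ EX={A,G} → {A,C,G} (+1)
site 3, node AEIX: AEX={A,C,G} ∩ I={G} → {G} (+0)
site 3, node RU: R={A} ∪ U={C} → {A,C} (+1)
site 3, node AEIRUX: AEIX={G} ∪ RU={A,C} → {A,C,G} (+1)
per-site changes: [3, 3, 3, 4]; total = 13

13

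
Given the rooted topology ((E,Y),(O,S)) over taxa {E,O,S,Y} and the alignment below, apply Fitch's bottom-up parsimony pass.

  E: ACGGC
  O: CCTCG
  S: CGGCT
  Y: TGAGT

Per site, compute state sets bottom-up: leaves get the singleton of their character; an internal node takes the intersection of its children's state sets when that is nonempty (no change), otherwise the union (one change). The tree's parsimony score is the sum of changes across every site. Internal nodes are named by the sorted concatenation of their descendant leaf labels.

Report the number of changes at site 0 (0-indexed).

2

EY@0: {A} ∪ {T} = {A,T} (union, +1)
OS@0: {C} ∩ {C} = {C} (intersection, +0)
EOSY@0: {A,T} ∪ {C} = {A,C,T} (union, +1)
EY@1: {C} ∪ {G} = {C,G} (union, +1)
OS@1: {C} ∪ {G} = {C,G} (union, +1)
EOSY@1: {C,G} ∩ {C,G} = {C,G} (intersection, +0)
EY@2: {G} ∪ {A} = {A,G} (union, +1)
OS@2: {T} ∪ {G} = {G,T} (union, +1)
EOSY@2: {A,G} ∩ {G,T} = {G} (intersection, +0)
EY@3: {G} ∩ {G} = {G} (intersection, +0)
OS@3: {C} ∩ {C} = {C} (intersection, +0)
EOSY@3: {G} ∪ {C} = {C,G} (union, +1)
EY@4: {C} ∪ {T} = {C,T} (union, +1)
OS@4: {G} ∪ {T} = {G,T} (union, +1)
EOSY@4: {C,T} ∩ {G,T} = {T} (intersection, +0)
per-site changes: [2, 2, 2, 1, 2]; total = 9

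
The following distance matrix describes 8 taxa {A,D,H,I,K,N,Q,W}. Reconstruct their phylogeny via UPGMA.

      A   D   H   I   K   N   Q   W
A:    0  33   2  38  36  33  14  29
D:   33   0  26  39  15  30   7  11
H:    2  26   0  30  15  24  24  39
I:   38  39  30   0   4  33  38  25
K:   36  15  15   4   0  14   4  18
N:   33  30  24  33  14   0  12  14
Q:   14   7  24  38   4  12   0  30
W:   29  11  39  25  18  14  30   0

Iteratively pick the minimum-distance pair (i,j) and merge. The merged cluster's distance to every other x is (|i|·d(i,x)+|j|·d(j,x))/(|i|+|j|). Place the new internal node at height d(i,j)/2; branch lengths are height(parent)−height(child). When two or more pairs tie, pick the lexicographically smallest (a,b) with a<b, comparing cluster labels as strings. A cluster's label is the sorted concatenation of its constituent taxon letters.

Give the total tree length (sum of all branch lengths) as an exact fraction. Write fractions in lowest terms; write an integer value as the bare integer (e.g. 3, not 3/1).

767/12

1. join A+H (d=2) ⇒ AH; edges |A|=1, |H|=1
  updated: d(AH,D)=59/2, d(AH,I)=34, d(AH,K)=51/2, d(AH,N)=57/2, d(AH,Q)=19, d(AH,W)=34
2. join I+K (d=4) ⇒ IK; edges |I|=2, |K|=2
  updated: d(AH,IK)=119/4, d(D,IK)=27, d(IK,N)=47/2, d(IK,Q)=21, d(IK,W)=43/2
3. join D+Q (d=7) ⇒ DQ; edges |D|=7/2, |Q|=7/2
  updated: d(AH,DQ)=97/4, d(DQ,IK)=24, d(DQ,N)=21, d(DQ,W)=41/2
4. join N+W (d=14) ⇒ NW; edges |N|=7, |W|=7
  updated: d(AH,NW)=125/4, d(DQ,NW)=83/4, d(IK,NW)=45/2
5. join DQ+NW (d=83/4) ⇒ DNQW; edges |DQ|=55/8, |NW|=27/8
  updated: d(AH,DNQW)=111/4, d(DNQW,IK)=93/4
6. join DNQW+IK (d=93/4) ⇒ DIKNQW; edges |DNQW|=5/4, |IK|=77/8
  updated: d(AH,DIKNQW)=341/12
7. join AH+DIKNQW (d=341/12) ⇒ ADHIKNQW; edges |AH|=317/24, |DIKNQW|=31/12
final tree: ((A:1,H:1):317/24,(((D:7/2,Q:7/2):55/8,(N:7,W:7):27/8):5/4,(I:2,K:2):77/8):31/12)
total length: 767/12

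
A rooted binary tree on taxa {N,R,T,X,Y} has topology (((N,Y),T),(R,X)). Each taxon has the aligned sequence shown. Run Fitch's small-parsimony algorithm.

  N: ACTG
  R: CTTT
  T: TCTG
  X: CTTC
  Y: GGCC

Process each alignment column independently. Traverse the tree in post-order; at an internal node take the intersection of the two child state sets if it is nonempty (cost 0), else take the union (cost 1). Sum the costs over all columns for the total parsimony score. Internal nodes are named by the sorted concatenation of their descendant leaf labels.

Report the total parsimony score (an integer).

[col 0] NY: children N:{A}, Y:{G} ∪→ {A,G}; cost 1
[col 0] NTY: children NY:{A,G}, T:{T} ∪→ {A,G,T}; cost 1
[col 0] RX: children R:{C}, X:{C} ∩→ {C}; cost 0
[col 0] NRTXY: children NTY:{A,G,T}, RX:{C} ∪→ {A,C,G,T}; cost 1
[col 1] NY: children N:{C}, Y:{G} ∪→ {C,G}; cost 1
[col 1] NTY: children NY:{C,G}, T:{C} ∩→ {C}; cost 0
[col 1] RX: children R:{T}, X:{T} ∩→ {T}; cost 0
[col 1] NRTXY: children NTY:{C}, RX:{T} ∪→ {C,T}; cost 1
[col 2] NY: children N:{T}, Y:{C} ∪→ {C,T}; cost 1
[col 2] NTY: children NY:{C,T}, T:{T} ∩→ {T}; cost 0
[col 2] RX: children R:{T}, X:{T} ∩→ {T}; cost 0
[col 2] NRTXY: children NTY:{T}, RX:{T} ∩→ {T}; cost 0
[col 3] NY: children N:{G}, Y:{C} ∪→ {C,G}; cost 1
[col 3] NTY: children NY:{C,G}, T:{G} ∩→ {G}; cost 0
[col 3] RX: children R:{T}, X:{C} ∪→ {C,T}; cost 1
[col 3] NRTXY: children NTY:{G}, RX:{C,T} ∪→ {C,G,T}; cost 1
per-site changes: [3, 2, 1, 3]; total = 9

9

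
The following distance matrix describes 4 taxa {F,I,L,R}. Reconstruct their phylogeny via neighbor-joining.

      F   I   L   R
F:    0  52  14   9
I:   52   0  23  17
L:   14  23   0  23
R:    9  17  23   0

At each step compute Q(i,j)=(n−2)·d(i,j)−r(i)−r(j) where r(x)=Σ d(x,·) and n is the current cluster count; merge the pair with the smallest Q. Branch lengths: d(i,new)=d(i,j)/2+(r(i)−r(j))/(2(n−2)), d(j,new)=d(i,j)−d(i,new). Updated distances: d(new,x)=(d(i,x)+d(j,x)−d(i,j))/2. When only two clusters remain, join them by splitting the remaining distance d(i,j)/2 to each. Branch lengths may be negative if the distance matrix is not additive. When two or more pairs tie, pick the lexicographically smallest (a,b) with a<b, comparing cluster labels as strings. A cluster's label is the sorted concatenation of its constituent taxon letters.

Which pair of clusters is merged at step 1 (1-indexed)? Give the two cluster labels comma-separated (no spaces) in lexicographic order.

step 1: merge (F,L) at d=14, Q=-107; branch lengths F→43/4, L→13/4; new cluster FL
  updated: d(FL,I)=61/2, d(FL,R)=9
step 2: merge (FL,I) at d=61/2, Q=-113/2; branch lengths FL→45/4, I→77/4; new cluster FIL
  updated: d(FIL,R)=-9/4
step 3: merge (FIL,R) at d=-9/4; branch lengths FIL→-9/8, R→-9/8; new cluster FILR
final tree: (((F:43/4,L:13/4):45/4,I:77/4):-9/8,R:-9/8)
total length: 169/4

F,L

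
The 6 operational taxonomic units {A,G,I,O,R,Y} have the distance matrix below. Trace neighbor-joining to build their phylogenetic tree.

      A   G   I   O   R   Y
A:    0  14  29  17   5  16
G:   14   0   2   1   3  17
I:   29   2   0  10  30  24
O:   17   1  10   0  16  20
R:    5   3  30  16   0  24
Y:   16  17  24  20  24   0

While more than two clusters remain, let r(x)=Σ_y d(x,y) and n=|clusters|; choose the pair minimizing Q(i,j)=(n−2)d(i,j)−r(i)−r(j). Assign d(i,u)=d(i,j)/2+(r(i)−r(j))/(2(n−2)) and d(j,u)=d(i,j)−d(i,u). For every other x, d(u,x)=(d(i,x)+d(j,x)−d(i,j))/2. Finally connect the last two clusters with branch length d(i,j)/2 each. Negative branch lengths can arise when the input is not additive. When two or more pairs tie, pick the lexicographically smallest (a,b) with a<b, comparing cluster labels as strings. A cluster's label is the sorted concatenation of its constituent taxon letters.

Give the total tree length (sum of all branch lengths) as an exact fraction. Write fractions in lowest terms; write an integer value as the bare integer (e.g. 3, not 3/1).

1. join A+R (d=5, Q=-139) ⇒ AR; edges |A|=23/8, |R|=17/8
  updated: d(AR,G)=6, d(AR,I)=27, d(AR,O)=14, d(AR,Y)=35/2
2. join AR+Y (d=35/2, Q=-181/2) ⇒ ARY; edges |AR|=77/12, |Y|=133/12
  updated: d(ARY,G)=11/4, d(ARY,I)=67/4, d(ARY,O)=33/4
3. join ARY+O (d=33/4, Q=-61/2) ⇒ AORY; edges |ARY|=25/4, |O|=2
  updated: d(AORY,G)=-9/4, d(AORY,I)=37/4
4. join AORY+G (d=-9/4, Q=-9) ⇒ AGORY; edges |AORY|=5/2, |G|=-19/4
  updated: d(AGORY,I)=27/4
5. join AGORY+I (d=27/4) ⇒ AGIORY; edges |AGORY|=27/8, |I|=27/8
final tree: (((((A:23/8,R:17/8):77/12,Y:133/12):25/4,O:2):5/2,G:-19/4):27/8,I:27/8)
total length: 141/4

141/4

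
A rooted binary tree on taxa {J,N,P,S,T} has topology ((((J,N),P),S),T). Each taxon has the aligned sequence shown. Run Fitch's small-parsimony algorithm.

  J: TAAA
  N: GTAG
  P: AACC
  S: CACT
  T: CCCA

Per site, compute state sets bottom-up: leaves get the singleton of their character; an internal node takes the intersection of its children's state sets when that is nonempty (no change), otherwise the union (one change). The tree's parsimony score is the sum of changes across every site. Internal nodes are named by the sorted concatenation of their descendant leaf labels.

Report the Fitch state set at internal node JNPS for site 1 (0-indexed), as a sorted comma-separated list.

site 0, node JN: J={T} ∪ N={G} → {G,T} (+1)
site 0, node JNP: JN={G,T} ∪ P={A} → {A,G,T} (+1)
site 0, node JNPS: JNP={A,G,T} ∪ S={C} → {A,C,G,T} (+1)
site 0, node JNPST: JNPS={A,C,G,T} ∩ T={C} → {C} (+0)
site 1, node JN: J={A} ∪ N={T} → {A,T} (+1)
site 1, node JNP: JN={A,T} ∩ P={A} → {A} (+0)
site 1, node JNPS: JNP={A} ∩ S={A} → {A} (+0)
site 1, node JNPST: JNPS={A} ∪ T={C} → {A,C} (+1)
site 2, node JN: J={A} ∩ N={A} → {A} (+0)
site 2, node JNP: JN={A} ∪ P={C} → {A,C} (+1)
site 2, node JNPS: JNP={A,C} ∩ S={C} → {C} (+0)
site 2, node JNPST: JNPS={C} ∩ T={C} → {C} (+0)
site 3, node JN: J={A} ∪ N={G} → {A,G} (+1)
site 3, node JNP: JN={A,G} ∪ P={C} → {A,C,G} (+1)
site 3, node JNPS: JNP={A,C,G} ∪ S={T} → {A,C,G,T} (+1)
site 3, node JNPST: JNPS={A,C,G,T} ∩ T={A} → {A} (+0)
per-site changes: [3, 2, 1, 3]; total = 9

A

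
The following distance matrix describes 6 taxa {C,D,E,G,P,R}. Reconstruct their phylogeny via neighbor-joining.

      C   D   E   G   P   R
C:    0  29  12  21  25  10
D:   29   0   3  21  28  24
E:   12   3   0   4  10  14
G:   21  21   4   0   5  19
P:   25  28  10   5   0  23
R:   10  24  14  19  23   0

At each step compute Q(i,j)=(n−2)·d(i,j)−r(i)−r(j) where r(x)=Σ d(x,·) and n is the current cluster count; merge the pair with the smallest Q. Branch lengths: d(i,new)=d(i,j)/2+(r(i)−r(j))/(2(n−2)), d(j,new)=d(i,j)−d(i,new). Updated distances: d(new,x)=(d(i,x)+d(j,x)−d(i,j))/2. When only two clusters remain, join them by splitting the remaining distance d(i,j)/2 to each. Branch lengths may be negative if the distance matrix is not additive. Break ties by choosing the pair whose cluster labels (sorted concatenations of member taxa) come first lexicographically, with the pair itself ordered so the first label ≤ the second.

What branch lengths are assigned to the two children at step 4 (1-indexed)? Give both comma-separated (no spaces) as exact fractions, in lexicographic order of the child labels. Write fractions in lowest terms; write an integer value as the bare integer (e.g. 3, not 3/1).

21/4,37/4

1. join C+R (d=10, Q=-147) ⇒ CR; edges |C|=47/8, |R|=33/8
  updated: d(CR,D)=43/2, d(CR,E)=8, d(CR,G)=15, d(CR,P)=19
2. join G+P (d=5, Q=-92) ⇒ GP; edges |G|=-1/3, |P|=16/3
  updated: d(CR,GP)=29/2, d(D,GP)=22, d(E,GP)=9/2
3. join CR+GP (d=29/2, Q=-56) ⇒ CGPR; edges |CR|=8, |GP|=13/2
  updated: d(CGPR,D)=29/2, d(CGPR,E)=-1
4. join CGPR+D (d=29/2, Q=-33/2) ⇒ CDGPR; edges |CGPR|=21/4, |D|=37/4
  updated: d(CDGPR,E)=-25/4
5. join CDGPR+E (d=-25/4) ⇒ CDEGPR; edges |CDGPR|=-25/8, |E|=-25/8
final tree: ((((C:47/8,R:33/8):8,(G:-1/3,P:16/3):13/2):21/4,D:37/4):-25/8,E:-25/8)
total length: 151/4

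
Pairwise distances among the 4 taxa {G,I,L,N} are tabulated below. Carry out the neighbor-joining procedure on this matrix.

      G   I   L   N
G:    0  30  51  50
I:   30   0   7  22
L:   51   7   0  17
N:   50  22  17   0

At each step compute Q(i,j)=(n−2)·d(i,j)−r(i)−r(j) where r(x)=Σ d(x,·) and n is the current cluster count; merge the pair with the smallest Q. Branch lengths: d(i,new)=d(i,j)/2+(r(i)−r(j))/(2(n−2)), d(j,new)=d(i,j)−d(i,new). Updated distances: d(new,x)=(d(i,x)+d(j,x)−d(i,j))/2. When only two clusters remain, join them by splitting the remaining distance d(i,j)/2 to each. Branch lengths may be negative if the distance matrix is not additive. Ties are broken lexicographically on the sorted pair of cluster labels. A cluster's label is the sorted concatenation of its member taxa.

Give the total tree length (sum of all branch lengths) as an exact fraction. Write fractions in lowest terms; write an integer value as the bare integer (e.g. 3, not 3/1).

step 1: merge (G,I) at d=30, Q=-130; branch lengths G→33, I→-3; new cluster GI
  updated: d(GI,L)=14, d(GI,N)=21
step 2: merge (GI,L) at d=14, Q=-52; branch lengths GI→9, L→5; new cluster GIL
  updated: d(GIL,N)=12
step 3: merge (GIL,N) at d=12; branch lengths GIL→6, N→6; new cluster GILN
final tree: (((G:33,I:-3):9,L:5):6,N:6)
total length: 56

56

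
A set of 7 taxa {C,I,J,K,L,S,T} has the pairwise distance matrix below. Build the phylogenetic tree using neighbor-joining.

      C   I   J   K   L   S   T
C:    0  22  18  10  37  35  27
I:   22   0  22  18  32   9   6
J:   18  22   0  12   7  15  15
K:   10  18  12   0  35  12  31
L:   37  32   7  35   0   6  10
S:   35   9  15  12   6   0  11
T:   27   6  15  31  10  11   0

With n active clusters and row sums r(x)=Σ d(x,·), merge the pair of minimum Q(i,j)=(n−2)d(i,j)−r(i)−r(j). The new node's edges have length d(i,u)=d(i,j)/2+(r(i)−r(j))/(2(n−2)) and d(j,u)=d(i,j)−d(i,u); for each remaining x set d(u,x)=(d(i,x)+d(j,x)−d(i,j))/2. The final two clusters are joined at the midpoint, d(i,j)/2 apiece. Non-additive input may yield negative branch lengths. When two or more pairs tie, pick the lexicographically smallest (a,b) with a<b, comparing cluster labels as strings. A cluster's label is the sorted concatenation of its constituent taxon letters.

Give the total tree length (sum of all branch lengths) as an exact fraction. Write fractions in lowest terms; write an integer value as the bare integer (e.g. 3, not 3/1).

755/16

step 1: merge (C,K) at d=10, Q=-217; branch lengths C→81/10, K→19/10; new cluster CK
  updated: d(CK,I)=15, d(CK,J)=10, d(CK,L)=31, d(CK,S)=37/2, d(CK,T)=24
step 2: merge (CK,J) at d=10, Q=-255/2; branch lengths CK→139/16, J→21/16; new cluster CJK
  updated: d(CJK,I)=27/2, d(CJK,L)=14, d(CJK,S)=47/4, d(CJK,T)=29/2
step 3: merge (I,T) at d=6, Q=-84; branch lengths I→37/6, T→-1/6; new cluster IT
  updated: d(CJK,IT)=11, d(IT,L)=18, d(IT,S)=7
step 4: merge (CJK,IT) at d=11, Q=-203/4; branch lengths CJK→91/16, IT→85/16; new cluster CIJKT
  updated: d(CIJKT,L)=21/2, d(CIJKT,S)=31/8
step 5: merge (CIJKT,L) at d=21/2, Q=-163/8; branch lengths CIJKT→67/16, L→101/16; new cluster CIJKLT
  updated: d(CIJKLT,S)=-5/16
step 6: merge (CIJKLT,S) at d=-5/16; branch lengths CIJKLT→-5/32, S→-5/32; new cluster CIJKLST
final tree: (((((C:81/10,K:19/10):139/16,J:21/16):91/16,(I:37/6,T:-1/6):85/16):67/16,L:101/16):-5/32,S:-5/32)
total length: 755/16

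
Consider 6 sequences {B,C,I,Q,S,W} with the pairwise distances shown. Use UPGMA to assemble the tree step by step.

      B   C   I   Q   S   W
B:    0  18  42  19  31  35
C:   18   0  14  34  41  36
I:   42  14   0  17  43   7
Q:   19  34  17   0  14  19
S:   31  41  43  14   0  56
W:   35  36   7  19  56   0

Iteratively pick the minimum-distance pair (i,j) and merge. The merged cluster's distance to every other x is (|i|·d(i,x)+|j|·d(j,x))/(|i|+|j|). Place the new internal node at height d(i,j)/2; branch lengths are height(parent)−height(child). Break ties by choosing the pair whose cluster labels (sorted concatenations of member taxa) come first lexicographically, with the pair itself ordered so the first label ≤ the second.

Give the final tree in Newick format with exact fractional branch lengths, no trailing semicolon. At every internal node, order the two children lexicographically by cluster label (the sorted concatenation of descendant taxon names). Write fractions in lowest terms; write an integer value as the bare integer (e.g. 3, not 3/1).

1. join I+W (d=7) ⇒ IW; edges |I|=7/2, |W|=7/2
  updated: d(B,IW)=77/2, d(C,IW)=25, d(IW,Q)=18, d(IW,S)=99/2
2. join Q+S (d=14) ⇒ QS; edges |Q|=7, |S|=7
  updated: d(B,QS)=25, d(C,QS)=75/2, d(IW,QS)=135/4
3. join B+C (d=18) ⇒ BC; edges |B|=9, |C|=9
  updated: d(BC,IW)=127/4, d(BC,QS)=125/4
4. join BC+QS (d=125/4) ⇒ BCQS; edges |BC|=53/8, |QS|=69/8
  updated: d(BCQS,IW)=131/4
5. join BCQS+IW (d=131/4) ⇒ BCIQSW; edges |BCQS|=3/4, |IW|=103/8
final tree: (((B:9,C:9):53/8,(Q:7,S:7):69/8):3/4,(I:7/2,W:7/2):103/8)
total length: 543/8

(((B:9,C:9):53/8,(Q:7,S:7):69/8):3/4,(I:7/2,W:7/2):103/8)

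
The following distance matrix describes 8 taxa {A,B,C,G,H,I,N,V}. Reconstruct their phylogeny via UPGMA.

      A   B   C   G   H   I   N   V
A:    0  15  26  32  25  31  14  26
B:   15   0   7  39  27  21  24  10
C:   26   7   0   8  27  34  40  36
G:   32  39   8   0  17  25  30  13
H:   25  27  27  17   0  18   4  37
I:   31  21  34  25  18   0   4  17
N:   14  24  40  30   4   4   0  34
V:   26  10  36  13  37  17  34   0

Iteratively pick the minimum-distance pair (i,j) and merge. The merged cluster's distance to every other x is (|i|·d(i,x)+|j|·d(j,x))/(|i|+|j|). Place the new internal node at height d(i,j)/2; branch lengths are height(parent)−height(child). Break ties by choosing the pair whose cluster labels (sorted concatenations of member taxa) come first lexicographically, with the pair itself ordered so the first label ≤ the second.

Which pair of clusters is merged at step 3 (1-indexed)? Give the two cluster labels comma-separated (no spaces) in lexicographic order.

HN,I

iteration 1: select H,N (d=4); attach at lengths (2, 2); label the merged cluster HN
  updated: d(A,HN)=39/2, d(B,HN)=51/2, d(C,HN)=67/2, d(G,HN)=47/2, d(HN,I)=11, d(HN,V)=71/2
iteration 2: select B,C (d=7); attach at lengths (7/2, 7/2); label the merged cluster BC
  updated: d(A,BC)=41/2, d(BC,G)=47/2, d(BC,HN)=59/2, d(BC,I)=55/2, d(BC,V)=23
iteration 3: select HN,I (d=11); attach at lengths (7/2, 11/2); label the merged cluster HIN
  updated: d(A,HIN)=70/3, d(BC,HIN)=173/6, d(G,HIN)=24, d(HIN,V)=88/3
iteration 4: select G,V (d=13); attach at lengths (13/2, 13/2); label the merged cluster GV
  updated: d(A,GV)=29, d(BC,GV)=93/4, d(GV,HIN)=80/3
iteration 5: select A,BC (d=41/2); attach at lengths (41/4, 27/4); label the merged cluster ABC
  updated: d(ABC,GV)=151/6, d(ABC,HIN)=27
iteration 6: select ABC,GV (d=151/6); attach at lengths (7/3, 73/12); label the merged cluster ABCGV
  updated: d(ABCGV,HIN)=403/15
iteration 7: select ABCGV,HIN (d=403/15); attach at lengths (17/20, 119/15); label the merged cluster ABCGHINV
final tree: (((A:41/4,(B:7/2,C:7/2):27/4):7/3,(G:13/2,V:13/2):73/12):17/20,((H:2,N:2):7/2,I:11/2):119/15)
total length: 336/5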